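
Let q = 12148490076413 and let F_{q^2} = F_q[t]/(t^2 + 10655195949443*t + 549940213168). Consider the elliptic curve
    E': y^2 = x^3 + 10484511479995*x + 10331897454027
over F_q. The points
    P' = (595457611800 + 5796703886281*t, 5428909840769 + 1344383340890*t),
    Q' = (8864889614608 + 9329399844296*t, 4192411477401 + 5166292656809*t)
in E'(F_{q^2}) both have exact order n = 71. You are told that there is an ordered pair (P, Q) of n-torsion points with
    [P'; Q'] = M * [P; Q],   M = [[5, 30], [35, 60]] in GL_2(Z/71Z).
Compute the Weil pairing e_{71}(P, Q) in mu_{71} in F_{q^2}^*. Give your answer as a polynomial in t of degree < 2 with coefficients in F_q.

6266292574209 + 5972397450643*t

Alternating bilinearity on E[71] (values in mu_{71} in F_{12148490076413^2}) gives e(P',Q') = e(P,Q)^det(M).
Hence e(P,Q) = e(P',Q')^{55} where 55 = 31^{-1} mod 71.
Double-and-add over 1000111: 7-1 doublings, 4-1 additions; each step l_{T,T}/v_{2T} or l_{T,P'}/v at Q'+S for random S.
e_{71}(P',Q') = 7735597794576 + 8534604752952*t.
(7735597794576 + 8534604752952*t)^{55} mod (12148490076413,f) = 6266292574209 + 5972397450643*t.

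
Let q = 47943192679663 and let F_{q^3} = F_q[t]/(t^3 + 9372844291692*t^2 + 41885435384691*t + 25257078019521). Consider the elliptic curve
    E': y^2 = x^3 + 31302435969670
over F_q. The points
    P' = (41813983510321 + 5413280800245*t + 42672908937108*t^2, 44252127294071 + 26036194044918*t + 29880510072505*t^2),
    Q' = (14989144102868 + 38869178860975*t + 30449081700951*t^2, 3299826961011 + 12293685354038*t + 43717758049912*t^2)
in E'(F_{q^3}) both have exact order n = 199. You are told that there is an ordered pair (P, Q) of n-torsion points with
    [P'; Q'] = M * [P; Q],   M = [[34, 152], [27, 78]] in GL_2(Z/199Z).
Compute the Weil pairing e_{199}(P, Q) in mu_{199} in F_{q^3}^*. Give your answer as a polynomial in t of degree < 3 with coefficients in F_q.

e_{199}(aP+bQ,cP+dQ) = e_{199}(P,Q)^(ad-bc); with (a,b,c,d)=(34,152,27,78) this gives the det-199 law.
34*78 - 152*27 = -1452; reduced mod 199: det = 140, inverse 172.
Double-and-add over 11000111: 8-1 doublings, 5-1 additions; each step l_{T,T}/v_{2T} or l_{T,P'}/v at Q'+S for random S.
f_P(D_Q)/f_Q(D_P) = 44788533315944 + 34866448343336*t + 5889722006167*t^2.
e_{199}(P,Q) = (44788533315944 + 34866448343336*t + 5889722006167*t^2)^{172} = 13301044837394 + 41747576370480*t + 2752670035385*t^2.

13301044837394 + 41747576370480*t + 2752670035385*t^2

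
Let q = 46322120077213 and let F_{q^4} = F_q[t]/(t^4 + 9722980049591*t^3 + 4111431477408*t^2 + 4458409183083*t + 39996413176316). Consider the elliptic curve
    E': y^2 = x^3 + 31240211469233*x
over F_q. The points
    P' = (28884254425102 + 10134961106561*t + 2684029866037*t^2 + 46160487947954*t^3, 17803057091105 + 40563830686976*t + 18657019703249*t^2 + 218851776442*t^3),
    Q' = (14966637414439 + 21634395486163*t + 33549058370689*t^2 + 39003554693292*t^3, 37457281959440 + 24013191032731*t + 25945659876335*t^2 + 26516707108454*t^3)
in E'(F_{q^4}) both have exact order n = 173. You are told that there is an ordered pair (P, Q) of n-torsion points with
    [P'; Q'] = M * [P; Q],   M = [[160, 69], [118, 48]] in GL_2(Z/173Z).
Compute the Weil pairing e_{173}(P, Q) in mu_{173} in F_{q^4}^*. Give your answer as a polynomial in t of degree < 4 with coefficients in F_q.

13884216142984 + 30939746826332*t + 2628245223502*t^2 + 34640795469847*t^3

Alternating bilinearity on E[173] (values in mu_{173} in F_{46322120077213^4}) gives e(P',Q') = e(P,Q)^det(M).
So e_{173}(P,Q) = e_{173}(P',Q')^{85}, since 57*85 = 1 mod 173.
8-bit Miller (10101101) on E'/F_{46322120077213} with a'=31240211469233, b'=0: accumulate tangent/chord ratios at Q'+S and P'+S'.
The quotient is 19594834171595 + 39789446527623*t + 2726624158068*t^2 + 33580210277765*t^3.
e_{173}(P,Q) = (19594834171595 + 39789446527623*t + 2726624158068*t^2 + 33580210277765*t^3)^{85} = 13884216142984 + 30939746826332*t + 2628245223502*t^2 + 34640795469847*t^3.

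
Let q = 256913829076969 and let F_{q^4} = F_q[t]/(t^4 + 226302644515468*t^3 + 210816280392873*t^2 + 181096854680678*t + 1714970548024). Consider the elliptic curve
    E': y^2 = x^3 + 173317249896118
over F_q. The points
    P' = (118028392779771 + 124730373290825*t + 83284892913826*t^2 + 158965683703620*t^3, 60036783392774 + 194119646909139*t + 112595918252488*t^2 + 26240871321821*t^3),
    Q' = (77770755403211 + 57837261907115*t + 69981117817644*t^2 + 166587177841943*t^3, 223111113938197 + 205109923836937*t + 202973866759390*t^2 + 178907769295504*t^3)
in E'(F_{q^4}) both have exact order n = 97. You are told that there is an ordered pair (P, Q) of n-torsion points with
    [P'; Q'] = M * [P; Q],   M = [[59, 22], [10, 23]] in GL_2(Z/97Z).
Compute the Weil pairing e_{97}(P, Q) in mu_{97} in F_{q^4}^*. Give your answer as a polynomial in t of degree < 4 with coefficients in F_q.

247184363565784 + 231057686321706*t + 219912622626169*t^2 + 226327124115344*t^3

e_{97} is bilinear + alternating on E[97], so e_{97}(59*P + 22*Q, 10*P + 23*Q) = e_{97}(P,Q)^(59*23-22*10).
59*23 - 22*10 = 1137; reduced mod 97: det = 70, inverse 79.
Run Miller on y^2=x^3+173317249896118 over F_{256913829076969}: ladder 1100001 (7 bits); e = f_P(D_Q)/f_Q(D_P).
So e_{97}(P',Q') = 144651210648912 + 128480311882050*t + 22264180553400*t^2 + 243135227101465*t^3.
e_{97}(P,Q) = (144651210648912 + 128480311882050*t + 22264180553400*t^2 + 243135227101465*t^3)^{79} = 247184363565784 + 231057686321706*t + 219912622626169*t^2 + 226327124115344*t^3.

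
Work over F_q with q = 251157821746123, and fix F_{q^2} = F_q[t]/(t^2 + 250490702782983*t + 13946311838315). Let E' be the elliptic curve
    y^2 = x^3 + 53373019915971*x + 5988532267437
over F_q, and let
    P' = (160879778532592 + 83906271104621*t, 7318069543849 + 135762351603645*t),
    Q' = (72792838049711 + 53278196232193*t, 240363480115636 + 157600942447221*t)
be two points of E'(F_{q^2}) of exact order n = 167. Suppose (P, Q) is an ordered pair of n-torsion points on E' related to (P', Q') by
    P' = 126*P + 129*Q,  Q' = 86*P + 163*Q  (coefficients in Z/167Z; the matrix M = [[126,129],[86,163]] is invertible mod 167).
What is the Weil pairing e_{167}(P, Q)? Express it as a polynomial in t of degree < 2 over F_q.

44028814330346 + 192381586954038*t

Under M = [[126,129],[86,163]] in GL_2(Z/167), e_{167}(P',Q') = e_{167}(P,Q)^(126*163-129*86 mod 167).
det(M) mod 167 = 92; its inverse in (Z/167)^* is 118 (check: 92*118 mod 167 = 1).
Run Miller on y^2=x^3+53373019915971*x+5988532267437 over F_{251157821746123}: ladder 10100111 (8 bits); e = f_P(D_Q)/f_Q(D_P).
Miller gives e_{167}(P',Q') = 150115274400579 + 130498458769767*t in F_{251157821746123^2}.
(150115274400579 + 130498458769767*t)^{118} mod (251157821746123,f) = 44028814330346 + 192381586954038*t.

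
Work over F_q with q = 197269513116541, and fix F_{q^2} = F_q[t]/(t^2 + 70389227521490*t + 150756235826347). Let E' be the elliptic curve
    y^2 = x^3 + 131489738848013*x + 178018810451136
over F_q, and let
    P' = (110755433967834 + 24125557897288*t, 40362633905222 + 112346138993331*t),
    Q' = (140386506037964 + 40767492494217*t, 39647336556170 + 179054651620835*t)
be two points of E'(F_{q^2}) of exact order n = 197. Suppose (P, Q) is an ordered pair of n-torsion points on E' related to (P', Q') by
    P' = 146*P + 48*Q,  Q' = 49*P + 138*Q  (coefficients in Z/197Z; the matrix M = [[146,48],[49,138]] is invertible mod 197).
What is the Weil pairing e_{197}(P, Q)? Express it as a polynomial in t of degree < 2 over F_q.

Since e_{197}(P,P)=e_{197}(Q,Q)=1 and e_{197}(Q,P)=e_{197}(P,Q)^{-1}, expanding e_{197}(146*P + 48*Q,49*P + 138*Q) leaves e(P,Q)^det(M).
146*138 - 48*49 = 17796; reduced mod 197: det = 66, inverse 3.
Double-and-add over 11000101: 8-1 doublings, 4-1 additions; each step l_{T,T}/v_{2T} or l_{T,P'}/v at Q'+S for random S.
So e_{197}(P',Q') = 140015767148596 + 15426729959363*t.
Thus e_{197}(P,Q) = 131052086869535 + 101250524178799*t.

131052086869535 + 101250524178799*t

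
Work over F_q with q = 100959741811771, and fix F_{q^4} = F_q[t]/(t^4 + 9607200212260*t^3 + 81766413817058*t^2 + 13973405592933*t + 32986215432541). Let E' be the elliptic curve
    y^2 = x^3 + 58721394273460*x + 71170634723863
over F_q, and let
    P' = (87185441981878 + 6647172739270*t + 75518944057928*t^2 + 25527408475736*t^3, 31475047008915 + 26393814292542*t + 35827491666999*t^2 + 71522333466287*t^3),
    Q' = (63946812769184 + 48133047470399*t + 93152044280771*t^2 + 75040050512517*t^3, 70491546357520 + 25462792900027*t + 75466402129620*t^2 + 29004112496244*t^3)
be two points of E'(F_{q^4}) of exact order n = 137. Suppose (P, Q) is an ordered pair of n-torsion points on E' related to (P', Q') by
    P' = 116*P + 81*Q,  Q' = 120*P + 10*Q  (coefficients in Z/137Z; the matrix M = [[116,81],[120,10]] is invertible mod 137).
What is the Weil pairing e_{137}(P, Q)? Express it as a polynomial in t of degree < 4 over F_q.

Under M = [[116,81],[120,10]] in GL_2(Z/137), e_{137}(P',Q') = e_{137}(P,Q)^(116*10-81*120 mod 137).
Hence e(P,Q) = e(P',Q')^{110} where 110 = 71^{-1} mod 137.
8-bit Miller (10001001) on E'/F_{100959741811771} with a'=58721394273460, b'=71170634723863: accumulate tangent/chord ratios at Q'+S and P'+S'.
Miller gives e_{137}(P',Q') = 66861602265978 + 27296129648475*t + 46514589398381*t^2 + 90611596262747*t^3 in F_{100959741811771^4}.
Raise to 110: e(P,Q) = 11876773350254 + 71620349652399*t + 50887735443067*t^2 + 83764638824035*t^3 in mu_{137}.

11876773350254 + 71620349652399*t + 50887735443067*t^2 + 83764638824035*t^3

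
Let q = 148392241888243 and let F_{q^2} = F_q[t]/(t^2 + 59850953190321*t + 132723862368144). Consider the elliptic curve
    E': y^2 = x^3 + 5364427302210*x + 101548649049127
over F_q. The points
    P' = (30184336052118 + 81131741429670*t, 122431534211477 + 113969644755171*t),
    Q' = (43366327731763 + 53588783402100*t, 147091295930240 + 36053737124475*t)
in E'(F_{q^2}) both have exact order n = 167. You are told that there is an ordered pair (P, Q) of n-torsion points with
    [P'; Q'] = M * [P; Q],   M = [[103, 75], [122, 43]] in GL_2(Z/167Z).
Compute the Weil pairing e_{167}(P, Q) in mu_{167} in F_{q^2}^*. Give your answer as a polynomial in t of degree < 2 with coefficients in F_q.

Since e_{167}(P,P)=e_{167}(Q,Q)=1 and e_{167}(Q,P)=e_{167}(P,Q)^{-1}, expanding e_{167}(103*P + 75*Q,122*P + 43*Q) leaves e(P,Q)^det(M).
Hence e(P,Q) = e(P',Q')^{141} where 141 = 122^{-1} mod 167.
Double-and-add over 10100111: 8-1 doublings, 5-1 additions; each step l_{T,T}/v_{2T} or l_{T,P'}/v at Q'+S for random S.
e_{167}(P',Q') = 129241672095745 + 17972780604108*t.
Hence e(P,Q) = 63606296442241 + 114661070690758*t in F_{148392241888243^2}^*.

63606296442241 + 114661070690758*t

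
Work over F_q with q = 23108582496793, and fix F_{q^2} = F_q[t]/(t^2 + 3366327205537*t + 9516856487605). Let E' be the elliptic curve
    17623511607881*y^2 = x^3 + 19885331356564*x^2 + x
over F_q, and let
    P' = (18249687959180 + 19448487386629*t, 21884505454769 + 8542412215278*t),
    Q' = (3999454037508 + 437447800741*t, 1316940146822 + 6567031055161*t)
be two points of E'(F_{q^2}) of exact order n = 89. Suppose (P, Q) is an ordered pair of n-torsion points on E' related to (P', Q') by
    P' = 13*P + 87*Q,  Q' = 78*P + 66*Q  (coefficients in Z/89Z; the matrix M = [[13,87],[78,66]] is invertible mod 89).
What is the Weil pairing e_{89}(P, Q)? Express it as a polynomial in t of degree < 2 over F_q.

2120241604631 + 18057580109243*t

Under M = [[13,87],[78,66]] in GL_2(Z/89), e_{89}(P',Q') = e_{89}(P,Q)^(13*66-87*78 mod 89).
det(M) mod 89 = 35; its inverse in (Z/89)^* is 28 (check: 35*28 mod 89 = 1).
Montgomery->Weierstrass: x_W = 6209755118230*x+16537646540908, y_W=6209755118230*y on F_{23108582496793}; lands on y^2=x^3+4357062712304*x+17115285025297.
Double-and-add over 1011001: 7-1 doublings, 4-1 additions; each step l_{T,T}/v_{2T} or l_{T,P'}/v at Q'+S for random S.
e_{89}(P',Q') = 5262816559872 + 3382382854032*t.
Finally e_{89}(P,Q) = 2120241604631 + 18057580109243*t.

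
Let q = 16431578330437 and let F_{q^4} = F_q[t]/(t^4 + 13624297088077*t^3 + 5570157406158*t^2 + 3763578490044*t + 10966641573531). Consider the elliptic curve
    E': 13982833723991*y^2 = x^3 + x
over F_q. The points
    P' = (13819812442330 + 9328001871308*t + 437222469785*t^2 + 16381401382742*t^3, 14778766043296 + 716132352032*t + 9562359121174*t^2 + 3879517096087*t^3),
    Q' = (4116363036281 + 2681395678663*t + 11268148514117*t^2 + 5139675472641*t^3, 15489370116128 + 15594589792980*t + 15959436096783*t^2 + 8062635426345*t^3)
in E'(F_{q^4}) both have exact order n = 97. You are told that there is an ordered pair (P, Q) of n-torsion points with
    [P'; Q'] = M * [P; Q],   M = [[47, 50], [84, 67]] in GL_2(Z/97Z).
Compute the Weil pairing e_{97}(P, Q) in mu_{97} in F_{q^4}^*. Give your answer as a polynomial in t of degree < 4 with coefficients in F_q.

8591308255576 + 8426936318557*t + 8578008241948*t^2 + 15550657590316*t^3

e_{97}(aP+bQ,cP+dQ) = e_{97}(P,Q)^(ad-bc); with (a,b,c,d)=(47,50,84,67) this gives the det-97 law.
So e_{97}(P,Q) = e_{97}(P',Q')^{91}, since 16*91 = 1 mod 97.
(x,y)|->(226888073350x,226888073350y) sends E' to y^2=x^3+5122077779556*x.
Run Miller on y^2=x^3+5122077779556*x over F_{16431578330437}: ladder 1100001 (7 bits); e = f_P(D_Q)/f_Q(D_P).
e_{97}(P',Q') = 3836371819095 + 5642657977214*t + 9400694035475*t^2 + 10333341822801*t^3.
Thus e_{97}(P,Q) = 8591308255576 + 8426936318557*t + 8578008241948*t^2 + 15550657590316*t^3.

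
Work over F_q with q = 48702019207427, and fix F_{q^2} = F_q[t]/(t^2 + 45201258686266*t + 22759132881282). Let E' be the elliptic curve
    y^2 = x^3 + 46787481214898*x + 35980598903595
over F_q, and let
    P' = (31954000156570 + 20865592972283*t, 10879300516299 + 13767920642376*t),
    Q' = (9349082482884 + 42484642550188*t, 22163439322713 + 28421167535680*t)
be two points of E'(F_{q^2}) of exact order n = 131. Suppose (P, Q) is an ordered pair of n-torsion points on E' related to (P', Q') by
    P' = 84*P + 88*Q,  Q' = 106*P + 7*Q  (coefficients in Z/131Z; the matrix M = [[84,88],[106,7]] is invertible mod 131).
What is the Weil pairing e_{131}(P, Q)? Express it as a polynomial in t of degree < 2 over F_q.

Since e_{131}(P,P)=e_{131}(Q,Q)=1 and e_{131}(Q,P)=e_{131}(P,Q)^{-1}, expanding e_{131}(84*P + 88*Q,106*P + 7*Q) leaves e(P,Q)^det(M).
det(M) mod 131 = 37; its inverse in (Z/131)^* is 85 (check: 37*85 mod 131 = 1).
Run Miller on y^2=x^3+46787481214898*x+35980598903595 over F_{48702019207427}: ladder 10000011 (8 bits); e = f_P(D_Q)/f_Q(D_P).
Result: e(P',Q') = 19312652733232 + 8896090961666*t.
Thus e_{131}(P,Q) = 6903182565555 + 25048358690530*t.

6903182565555 + 25048358690530*t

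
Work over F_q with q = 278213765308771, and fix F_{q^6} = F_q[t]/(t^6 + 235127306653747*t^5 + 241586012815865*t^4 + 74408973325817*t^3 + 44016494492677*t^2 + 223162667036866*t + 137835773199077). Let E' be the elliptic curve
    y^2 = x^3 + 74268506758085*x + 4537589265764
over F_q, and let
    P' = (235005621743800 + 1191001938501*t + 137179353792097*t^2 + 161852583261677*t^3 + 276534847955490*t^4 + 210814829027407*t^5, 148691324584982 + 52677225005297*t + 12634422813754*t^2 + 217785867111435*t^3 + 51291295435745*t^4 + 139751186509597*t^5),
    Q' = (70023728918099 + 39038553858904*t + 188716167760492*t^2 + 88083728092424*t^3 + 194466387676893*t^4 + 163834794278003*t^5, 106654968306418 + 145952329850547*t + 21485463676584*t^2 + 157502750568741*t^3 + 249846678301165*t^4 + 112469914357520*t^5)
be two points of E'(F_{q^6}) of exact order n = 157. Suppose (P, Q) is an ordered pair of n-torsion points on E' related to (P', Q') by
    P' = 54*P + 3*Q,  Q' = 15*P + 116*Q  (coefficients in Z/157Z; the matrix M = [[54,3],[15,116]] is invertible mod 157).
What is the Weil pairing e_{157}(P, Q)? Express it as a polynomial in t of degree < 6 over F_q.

Alternating bilinearity on E[157] (values in mu_{157} in F_{278213765308771^6}) gives e(P',Q') = e(P,Q)^det(M).
So e_{157}(P,Q) = e_{157}(P',Q')^{18}, since 96*18 = 1 mod 157.
8-bit Miller (10011101) on E'/F_{278213765308771} with a'=74268506758085, b'=4537589265764: accumulate tangent/chord ratios at Q'+S and P'+S'.
e_{157}(P',Q') = 95298133107744 + 60992900974141*t + 32531032965776*t^2 + 3118794686885*t^3 + 104019029268935*t^4 + 231101474915537*t^5.
Finally e_{157}(P,Q) = 178139530445996 + 34759836268950*t + 18498701979344*t^2 + 238282033324954*t^3 + 37354703212298*t^4 + 98467215846932*t^5.

178139530445996 + 34759836268950*t + 18498701979344*t^2 + 238282033324954*t^3 + 37354703212298*t^4 + 98467215846932*t^5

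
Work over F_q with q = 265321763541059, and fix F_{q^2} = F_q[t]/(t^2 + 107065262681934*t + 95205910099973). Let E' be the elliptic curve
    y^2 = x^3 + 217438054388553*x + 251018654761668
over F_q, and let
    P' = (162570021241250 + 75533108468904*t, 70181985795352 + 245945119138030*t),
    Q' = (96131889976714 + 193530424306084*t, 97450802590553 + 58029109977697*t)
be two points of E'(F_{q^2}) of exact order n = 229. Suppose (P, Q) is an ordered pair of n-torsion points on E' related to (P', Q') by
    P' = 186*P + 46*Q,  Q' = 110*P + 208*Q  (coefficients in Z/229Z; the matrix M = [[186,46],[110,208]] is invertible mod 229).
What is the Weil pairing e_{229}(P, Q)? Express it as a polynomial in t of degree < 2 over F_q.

Since e_{229}(P,P)=e_{229}(Q,Q)=1 and e_{229}(Q,P)=e_{229}(P,Q)^{-1}, expanding e_{229}(186*P + 46*Q,110*P + 208*Q) leaves e(P,Q)^det(M).
Hence e(P,Q) = e(P',Q')^{157} where 157 = 194^{-1} mod 229.
Miller loop for e_{229} over F_{265321763541059^2}: bits of 229 = 11100101; 7 double steps + 4 add steps, l/v at each.
So e_{229}(P',Q') = 22112743408277 + 78044713117392*t.
(22112743408277 + 78044713117392*t)^{157} mod (265321763541059,f) = 212999246463419 + 145682969847802*t.

212999246463419 + 145682969847802*t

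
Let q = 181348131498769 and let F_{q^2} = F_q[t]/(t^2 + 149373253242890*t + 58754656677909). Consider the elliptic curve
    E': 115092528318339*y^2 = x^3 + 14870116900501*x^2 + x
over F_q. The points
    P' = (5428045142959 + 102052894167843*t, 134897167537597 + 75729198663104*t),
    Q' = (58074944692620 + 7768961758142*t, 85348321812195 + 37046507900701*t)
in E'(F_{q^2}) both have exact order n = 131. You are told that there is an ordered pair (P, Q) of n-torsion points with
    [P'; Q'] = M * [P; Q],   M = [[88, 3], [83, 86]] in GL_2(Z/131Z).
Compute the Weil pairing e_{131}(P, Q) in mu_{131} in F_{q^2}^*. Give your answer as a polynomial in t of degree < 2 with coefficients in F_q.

Under M = [[88,3],[83,86]] in GL_2(Z/131), e_{131}(P',Q') = e_{131}(P,Q)^(88*86-3*83 mod 131).
Inverting 114 mod 131: 77. Thus e_{131}(P,Q) = e(P',Q')^{77}.
(x,y)|->(21145024146906x+113995117142237,21145024146906y) sends E' to y^2=x^3+67590138184922*x+56398100115064.
n = 131 = (10000011)_2 (8 bits, wt 3); accumulate f_{131,P'}(Q'+S)/f_{131,P'}(S) along the 7-step ladder.
f_P(D_Q)/f_Q(D_P) = 76275749581374 + 121879321506982*t.
Finally e_{131}(P,Q) = 57866861958673 + 79122982884213*t.

57866861958673 + 79122982884213*t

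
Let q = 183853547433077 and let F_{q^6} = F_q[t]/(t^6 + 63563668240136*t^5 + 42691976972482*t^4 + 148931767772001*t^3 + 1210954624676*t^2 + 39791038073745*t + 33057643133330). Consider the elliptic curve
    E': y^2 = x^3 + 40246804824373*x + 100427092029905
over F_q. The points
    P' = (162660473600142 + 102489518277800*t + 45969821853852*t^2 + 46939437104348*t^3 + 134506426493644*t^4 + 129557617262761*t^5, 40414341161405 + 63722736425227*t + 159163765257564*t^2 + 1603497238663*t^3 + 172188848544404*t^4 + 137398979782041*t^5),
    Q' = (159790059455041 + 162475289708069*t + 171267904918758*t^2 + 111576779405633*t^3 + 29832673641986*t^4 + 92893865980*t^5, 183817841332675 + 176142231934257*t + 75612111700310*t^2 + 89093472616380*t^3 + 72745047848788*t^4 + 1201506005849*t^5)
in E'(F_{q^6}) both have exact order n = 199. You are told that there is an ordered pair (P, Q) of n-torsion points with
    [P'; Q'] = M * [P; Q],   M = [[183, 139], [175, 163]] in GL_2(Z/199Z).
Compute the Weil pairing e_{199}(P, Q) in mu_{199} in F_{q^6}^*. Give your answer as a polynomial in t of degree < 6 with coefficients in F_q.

Alternating bilinearity on E[199] (values in mu_{199} in F_{183853547433077^6}) gives e(P',Q') = e(P,Q)^det(M).
det M = 183*163 - 139*175 = 5504 = 131 (mod 199); 131^{-1} = 79 (mod 199).
Miller loop for e_{199} over F_{183853547433077^6}: bits of 199 = 11000111; 7 double steps + 4 add steps, l/v at each.
f_P(D_Q)/f_Q(D_P) = 8298890847295 + 166351724623324*t + 123208220797960*t^2 + 64553238160087*t^3 + 143330660564340*t^4 + 54478494424951*t^5.
Raise to 79: e(P,Q) = 96905868599662 + 85583760179243*t + 118383539360975*t^2 + 25625646621501*t^3 + 154098708997747*t^4 + 148234991579872*t^5 in mu_{199}.

96905868599662 + 85583760179243*t + 118383539360975*t^2 + 25625646621501*t^3 + 154098708997747*t^4 + 148234991579872*t^5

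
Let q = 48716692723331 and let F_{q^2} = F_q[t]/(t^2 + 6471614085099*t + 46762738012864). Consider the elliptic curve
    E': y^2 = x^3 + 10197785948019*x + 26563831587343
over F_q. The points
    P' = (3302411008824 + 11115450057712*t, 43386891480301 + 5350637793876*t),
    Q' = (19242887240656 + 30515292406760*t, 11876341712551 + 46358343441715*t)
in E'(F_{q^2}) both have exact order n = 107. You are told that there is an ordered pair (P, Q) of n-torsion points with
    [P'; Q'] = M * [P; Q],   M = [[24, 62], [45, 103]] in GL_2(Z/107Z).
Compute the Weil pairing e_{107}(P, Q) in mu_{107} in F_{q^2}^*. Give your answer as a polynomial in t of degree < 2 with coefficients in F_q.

35987266144474 + 5359884471078*t

e_{107}(aP+bQ,cP+dQ) = e_{107}(P,Q)^(ad-bc); with (a,b,c,d)=(24,62,45,103) this gives the det-107 law.
So e_{107}(P,Q) = e_{107}(P',Q')^{36}, since 3*36 = 1 mod 107.
Double-and-add over 1101011: 7-1 doublings, 5-1 additions; each step l_{T,T}/v_{2T} or l_{T,P'}/v at Q'+S for random S.
Result: e(P',Q') = 12272638764787 + 13713283674169*t.
Thus e_{107}(P,Q) = 35987266144474 + 5359884471078*t.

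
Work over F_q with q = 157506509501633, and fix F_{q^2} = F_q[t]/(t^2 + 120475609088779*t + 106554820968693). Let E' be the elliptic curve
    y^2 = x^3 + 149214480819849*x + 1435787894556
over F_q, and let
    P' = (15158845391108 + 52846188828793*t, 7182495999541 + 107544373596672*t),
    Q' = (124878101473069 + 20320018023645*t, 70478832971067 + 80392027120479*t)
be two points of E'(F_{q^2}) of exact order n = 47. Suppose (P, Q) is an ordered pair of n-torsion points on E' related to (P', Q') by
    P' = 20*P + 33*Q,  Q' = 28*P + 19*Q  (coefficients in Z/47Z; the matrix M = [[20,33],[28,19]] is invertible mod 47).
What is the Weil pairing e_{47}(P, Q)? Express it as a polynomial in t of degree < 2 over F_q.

22594406835397 + 29010026220118*t

e_{47} is bilinear + alternating on E[47], so e_{47}(20*P + 33*Q, 28*P + 19*Q) = e_{47}(P,Q)^(20*19-33*28).
Inverting 20 mod 47: 40. Thus e_{47}(P,Q) = e(P',Q')^{40}.
Run Miller on y^2=x^3+149214480819849*x+1435787894556 over F_{157506509501633}: ladder 101111 (6 bits); e = f_P(D_Q)/f_Q(D_P).
Miller gives e_{47}(P',Q') = 21817904508430 + 128317460480880*t in F_{157506509501633^2}.
Thus e_{47}(P,Q) = 22594406835397 + 29010026220118*t.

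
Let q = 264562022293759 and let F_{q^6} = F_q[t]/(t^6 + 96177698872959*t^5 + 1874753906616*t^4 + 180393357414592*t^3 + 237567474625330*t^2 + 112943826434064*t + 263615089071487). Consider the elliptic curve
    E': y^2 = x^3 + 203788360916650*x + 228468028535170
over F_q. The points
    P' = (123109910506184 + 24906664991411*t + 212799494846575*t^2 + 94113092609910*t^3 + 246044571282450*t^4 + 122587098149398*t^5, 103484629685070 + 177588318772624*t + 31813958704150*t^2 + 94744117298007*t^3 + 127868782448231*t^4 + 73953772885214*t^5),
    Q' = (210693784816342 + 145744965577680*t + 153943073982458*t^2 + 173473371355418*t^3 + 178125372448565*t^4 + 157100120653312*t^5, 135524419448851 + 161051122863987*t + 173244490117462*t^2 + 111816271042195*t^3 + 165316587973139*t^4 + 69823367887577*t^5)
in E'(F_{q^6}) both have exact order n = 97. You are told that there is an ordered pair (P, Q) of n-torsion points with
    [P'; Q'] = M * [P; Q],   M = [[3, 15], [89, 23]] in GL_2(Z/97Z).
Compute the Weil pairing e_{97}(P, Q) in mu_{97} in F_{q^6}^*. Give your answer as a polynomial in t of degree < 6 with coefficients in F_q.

79725081774842 + 27422697737393*t + 69019887638989*t^2 + 50795695702982*t^3 + 26932037869774*t^4 + 98456539272916*t^5

Under M = [[3,15],[89,23]] in GL_2(Z/97), e_{97}(P',Q') = e_{97}(P,Q)^(3*23-15*89 mod 97).
So e_{97}(P,Q) = e_{97}(P',Q')^{58}, since 92*58 = 1 mod 97.
Build f_{97,P'} and f_{97,Q'} via the 7-bit ladder of 97=1100001_2; evaluate at shifted divisors; quotient in F_{264562022293759^6}.
f_P(D_Q)/f_Q(D_P) = 207699386153380 + 124156720484038*t + 62556277872365*t^2 + 100140178718806*t^3 + 250875898923191*t^4 + 135099990651029*t^5.
Finally e_{97}(P,Q) = 79725081774842 + 27422697737393*t + 69019887638989*t^2 + 50795695702982*t^3 + 26932037869774*t^4 + 98456539272916*t^5.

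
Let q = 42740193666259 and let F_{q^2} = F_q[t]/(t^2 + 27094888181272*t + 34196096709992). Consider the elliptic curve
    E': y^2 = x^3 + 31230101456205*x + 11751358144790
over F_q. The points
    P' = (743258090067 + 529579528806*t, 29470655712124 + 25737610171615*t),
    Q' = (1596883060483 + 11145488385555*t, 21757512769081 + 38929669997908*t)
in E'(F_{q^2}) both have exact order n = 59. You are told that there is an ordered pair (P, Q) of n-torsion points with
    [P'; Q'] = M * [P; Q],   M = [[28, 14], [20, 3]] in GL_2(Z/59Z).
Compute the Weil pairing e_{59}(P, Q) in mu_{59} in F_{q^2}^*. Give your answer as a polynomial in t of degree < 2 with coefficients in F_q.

13919569706274 + 23646088162889*t

e_{59} is bilinear + alternating on E[59], so e_{59}(28*P + 14*Q, 20*P + 3*Q) = e_{59}(P,Q)^(28*3-14*20).
det(M) mod 59 = 40; its inverse in (Z/59)^* is 31 (check: 40*31 mod 59 = 1).
Miller loop for e_{59} over F_{42740193666259^2}: bits of 59 = 111011; 5 double steps + 4 add steps, l/v at each.
Miller gives e_{59}(P',Q') = 11092503370582 + 42712856432481*t in F_{42740193666259^2}.
Finally e_{59}(P,Q) = 13919569706274 + 23646088162889*t.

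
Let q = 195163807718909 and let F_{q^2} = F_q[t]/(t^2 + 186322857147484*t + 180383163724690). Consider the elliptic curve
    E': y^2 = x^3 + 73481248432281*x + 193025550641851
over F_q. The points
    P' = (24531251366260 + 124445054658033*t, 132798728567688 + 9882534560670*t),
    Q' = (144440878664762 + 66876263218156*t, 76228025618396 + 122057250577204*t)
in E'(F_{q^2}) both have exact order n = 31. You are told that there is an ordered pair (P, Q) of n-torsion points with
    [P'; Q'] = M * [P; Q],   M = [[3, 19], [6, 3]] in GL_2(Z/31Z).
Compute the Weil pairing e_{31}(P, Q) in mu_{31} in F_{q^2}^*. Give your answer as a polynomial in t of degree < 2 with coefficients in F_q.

Under M = [[3,19],[6,3]] in GL_2(Z/31), e_{31}(P',Q') = e_{31}(P,Q)^(3*3-19*6 mod 31).
Hence e(P,Q) = e(P',Q')^{18} where 18 = 19^{-1} mod 31.
Run Miller on y^2=x^3+73481248432281*x+193025550641851 over F_{195163807718909}: ladder 11111 (5 bits); e = f_P(D_Q)/f_Q(D_P).
The quotient is 42062918782756 + 148955387058878*t.
Hence e(P,Q) = 92311876775528 + 60866769028687*t in F_{195163807718909^2}^*.

92311876775528 + 60866769028687*t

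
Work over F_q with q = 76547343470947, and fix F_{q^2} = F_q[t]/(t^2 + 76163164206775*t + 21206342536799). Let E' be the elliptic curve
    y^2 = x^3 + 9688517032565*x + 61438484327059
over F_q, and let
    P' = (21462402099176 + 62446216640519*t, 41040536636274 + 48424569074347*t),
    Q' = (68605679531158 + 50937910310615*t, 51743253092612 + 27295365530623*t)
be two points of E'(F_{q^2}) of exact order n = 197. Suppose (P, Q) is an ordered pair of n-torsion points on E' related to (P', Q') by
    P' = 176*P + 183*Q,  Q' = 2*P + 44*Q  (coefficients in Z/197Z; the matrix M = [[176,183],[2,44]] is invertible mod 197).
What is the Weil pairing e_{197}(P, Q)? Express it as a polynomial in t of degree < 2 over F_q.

58679260040658 + 8053812241010*t

Since e_{197}(P,P)=e_{197}(Q,Q)=1 and e_{197}(Q,P)=e_{197}(P,Q)^{-1}, expanding e_{197}(176*P + 183*Q,2*P + 44*Q) leaves e(P,Q)^det(M).
So e_{197}(P,Q) = e_{197}(P',Q')^{31}, since 89*31 = 1 mod 197.
Double-and-add over 11000101: 8-1 doublings, 4-1 additions; each step l_{T,T}/v_{2T} or l_{T,P'}/v at Q'+S for random S.
The quotient is 14021196210277 + 11676389051168*t.
Raise to 31: e(P,Q) = 58679260040658 + 8053812241010*t in mu_{197}.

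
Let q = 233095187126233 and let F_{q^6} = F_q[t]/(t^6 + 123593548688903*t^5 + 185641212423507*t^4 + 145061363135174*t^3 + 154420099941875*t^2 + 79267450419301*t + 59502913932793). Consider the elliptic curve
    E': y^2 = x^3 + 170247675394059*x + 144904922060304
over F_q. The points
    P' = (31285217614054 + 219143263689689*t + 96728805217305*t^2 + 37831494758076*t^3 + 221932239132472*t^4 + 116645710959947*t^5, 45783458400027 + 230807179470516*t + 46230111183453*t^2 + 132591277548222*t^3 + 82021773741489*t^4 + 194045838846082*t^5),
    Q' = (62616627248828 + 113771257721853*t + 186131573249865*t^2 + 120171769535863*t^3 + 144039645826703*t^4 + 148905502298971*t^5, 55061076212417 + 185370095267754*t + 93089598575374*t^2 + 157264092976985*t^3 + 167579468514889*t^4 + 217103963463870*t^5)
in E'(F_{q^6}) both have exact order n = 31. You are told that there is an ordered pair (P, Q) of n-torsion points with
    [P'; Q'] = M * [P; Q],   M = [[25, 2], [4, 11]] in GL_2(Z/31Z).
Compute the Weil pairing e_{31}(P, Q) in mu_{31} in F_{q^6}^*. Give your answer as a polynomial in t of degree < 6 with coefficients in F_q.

e_{31}(aP+bQ,cP+dQ) = e_{31}(P,Q)^(ad-bc); with (a,b,c,d)=(25,2,4,11) this gives the det-31 law.
Hence e(P,Q) = e(P',Q')^{18} where 18 = 19^{-1} mod 31.
Run Miller on y^2=x^3+170247675394059*x+144904922060304 over F_{233095187126233}: ladder 11111 (5 bits); e = f_P(D_Q)/f_Q(D_P).
Result: e(P',Q') = 175381346354783 + 86610519714628*t + 139611157760606*t^2 + 59443878089786*t^3 + 123659418938843*t^4 + 37341870575067*t^5.
Raise to 18: e(P,Q) = 161517666297445 + 77931405085918*t + 119284350345435*t^2 + 216364769688581*t^3 + 138814010770210*t^4 + 56985977050786*t^5 in mu_{31}.

161517666297445 + 77931405085918*t + 119284350345435*t^2 + 216364769688581*t^3 + 138814010770210*t^4 + 56985977050786*t^5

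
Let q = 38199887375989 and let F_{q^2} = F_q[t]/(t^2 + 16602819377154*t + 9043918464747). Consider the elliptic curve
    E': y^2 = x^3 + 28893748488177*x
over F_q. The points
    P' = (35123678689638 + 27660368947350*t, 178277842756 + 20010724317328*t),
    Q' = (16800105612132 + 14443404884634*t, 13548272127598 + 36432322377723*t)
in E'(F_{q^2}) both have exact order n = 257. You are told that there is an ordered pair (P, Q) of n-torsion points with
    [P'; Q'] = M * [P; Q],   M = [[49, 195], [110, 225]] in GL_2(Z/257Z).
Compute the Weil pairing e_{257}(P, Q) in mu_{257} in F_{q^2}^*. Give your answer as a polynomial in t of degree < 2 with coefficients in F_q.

The 257-Weil pairing on E[257] over F_{38199887375989} is alternating-bilinear: e_{257}(P',Q') = e_{257}(P,Q)^det(M).
49*225 - 195*110 = -10425; reduced mod 257: det = 112, inverse 218.
9-bit Miller (100000001) on E'/F_{38199887375989} with a'=28893748488177, b'=0: accumulate tangent/chord ratios at Q'+S and P'+S'.
Result: e(P',Q') = 14254074151660 + 26470916671992*t.
e_{257}(P,Q) = (14254074151660 + 26470916671992*t)^{218} = 11832174895171 + 13349947449827*t.

11832174895171 + 13349947449827*t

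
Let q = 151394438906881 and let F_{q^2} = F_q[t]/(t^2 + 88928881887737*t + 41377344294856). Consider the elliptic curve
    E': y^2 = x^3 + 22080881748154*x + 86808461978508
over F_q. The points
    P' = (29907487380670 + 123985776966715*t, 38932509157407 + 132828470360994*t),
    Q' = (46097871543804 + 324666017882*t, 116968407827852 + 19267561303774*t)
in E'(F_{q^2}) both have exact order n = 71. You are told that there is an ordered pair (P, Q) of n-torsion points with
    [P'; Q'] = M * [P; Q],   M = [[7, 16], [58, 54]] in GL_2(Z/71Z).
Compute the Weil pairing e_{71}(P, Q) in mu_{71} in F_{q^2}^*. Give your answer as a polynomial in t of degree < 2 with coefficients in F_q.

41972275477577 + 93395153649039*t

The 71-Weil pairing on E[71] over F_{151394438906881} is alternating-bilinear: e_{71}(P',Q') = e_{71}(P,Q)^det(M).
Inverting 18 mod 71: 4. Thus e_{71}(P,Q) = e(P',Q')^{4}.
n = 71 = (1000111)_2 (7 bits, wt 4); accumulate f_{71,P'}(Q'+S)/f_{71,P'}(S) along the 6-step ladder.
The quotient is 21247779208209 + 68896430140725*t.
Hence e(P,Q) = 41972275477577 + 93395153649039*t in F_{151394438906881^2}^*.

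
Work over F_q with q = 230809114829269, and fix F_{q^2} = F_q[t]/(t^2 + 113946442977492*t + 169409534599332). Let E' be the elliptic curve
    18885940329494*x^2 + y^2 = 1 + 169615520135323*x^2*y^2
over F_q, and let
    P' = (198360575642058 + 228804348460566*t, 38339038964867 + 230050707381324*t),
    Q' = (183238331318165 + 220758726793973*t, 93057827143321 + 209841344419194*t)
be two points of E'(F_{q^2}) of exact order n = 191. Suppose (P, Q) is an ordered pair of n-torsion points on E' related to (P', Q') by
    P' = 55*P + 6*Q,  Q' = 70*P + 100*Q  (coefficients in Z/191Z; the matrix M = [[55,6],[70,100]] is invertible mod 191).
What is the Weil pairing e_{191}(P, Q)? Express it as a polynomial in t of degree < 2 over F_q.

e_{191}(aP+bQ,cP+dQ) = e_{191}(P,Q)^(ad-bc); with (a,b,c,d)=(55,6,70,100) this gives the det-191 law.
Inverting 114 mod 191: 62. Thus e_{191}(P,Q) = e(P',Q')^{62}.
Edwards->Montgomery: u=(1+y)/(1-y), v=u/x -> 148359824566618v^2=u^3+106132289915691u^2+u; then x_W=20019883755860u+146821467492104: y^2=x^3+75616966806684*x+200743595633319.
Miller loop for e_{191} over F_{230809114829269^2}: bits of 191 = 10111111; 7 double steps + 6 add steps, l/v at each.
Miller gives e_{191}(P',Q') = 8790482776974 + 6770884035793*t in F_{230809114829269^2}.
e_{191}(P,Q) = (8790482776974 + 6770884035793*t)^{62} = 134428183293122 + 72559577656010*t.

134428183293122 + 72559577656010*t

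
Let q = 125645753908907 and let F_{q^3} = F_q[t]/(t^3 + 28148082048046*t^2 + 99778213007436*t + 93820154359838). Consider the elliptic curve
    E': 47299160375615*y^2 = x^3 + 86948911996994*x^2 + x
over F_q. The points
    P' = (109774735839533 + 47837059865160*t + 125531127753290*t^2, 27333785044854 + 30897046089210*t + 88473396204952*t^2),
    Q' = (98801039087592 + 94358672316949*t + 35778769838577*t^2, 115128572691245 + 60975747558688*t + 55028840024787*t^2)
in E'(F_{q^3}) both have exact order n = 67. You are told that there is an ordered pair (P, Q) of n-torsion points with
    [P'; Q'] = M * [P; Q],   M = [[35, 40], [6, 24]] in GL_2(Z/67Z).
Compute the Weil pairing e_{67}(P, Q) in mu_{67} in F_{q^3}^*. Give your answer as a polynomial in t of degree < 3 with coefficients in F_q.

Since e_{67}(P,P)=e_{67}(Q,Q)=1 and e_{67}(Q,P)=e_{67}(P,Q)^{-1}, expanding e_{67}(35*P + 40*Q,6*P + 24*Q) leaves e(P,Q)^det(M).
det M = 35*24 - 40*6 = 600 = 64 (mod 67); 64^{-1} = 22 (mod 67).
Montgomery->Weierstrass: x_W = 33632224265241*x+61738335983445, y_W=33632224265241*y on F_{125645753908907}; lands on y^2=x^3+11431143889166*x+24323986136030.
Run Miller on y^2=x^3+11431143889166*x+24323986136030 over F_{125645753908907}: ladder 1000011 (7 bits); e = f_P(D_Q)/f_Q(D_P).
Miller gives e_{67}(P',Q') = 81547172875177 + 123262930344522*t + 62227778836389*t^2 in F_{125645753908907^3}.
Finally e_{67}(P,Q) = 70450151541433 + 124336488122015*t + 23701618215750*t^2.

70450151541433 + 124336488122015*t + 23701618215750*t^2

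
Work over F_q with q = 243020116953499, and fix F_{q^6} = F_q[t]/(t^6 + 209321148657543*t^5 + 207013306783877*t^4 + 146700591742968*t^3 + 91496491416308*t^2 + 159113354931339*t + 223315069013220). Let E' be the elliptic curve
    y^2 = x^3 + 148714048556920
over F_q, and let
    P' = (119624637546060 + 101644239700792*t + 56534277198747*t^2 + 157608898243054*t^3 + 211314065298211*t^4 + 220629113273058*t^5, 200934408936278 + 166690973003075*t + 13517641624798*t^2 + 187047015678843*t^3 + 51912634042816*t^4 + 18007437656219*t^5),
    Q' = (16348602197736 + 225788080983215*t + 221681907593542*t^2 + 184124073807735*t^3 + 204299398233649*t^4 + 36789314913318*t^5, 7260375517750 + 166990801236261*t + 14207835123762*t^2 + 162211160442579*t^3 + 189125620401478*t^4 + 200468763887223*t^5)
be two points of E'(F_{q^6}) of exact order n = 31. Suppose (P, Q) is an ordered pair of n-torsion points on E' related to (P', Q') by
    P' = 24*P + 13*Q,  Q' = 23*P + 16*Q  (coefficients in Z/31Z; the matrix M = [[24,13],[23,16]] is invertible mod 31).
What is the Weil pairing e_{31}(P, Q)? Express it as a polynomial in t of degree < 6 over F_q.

234857333683148 + 39860504414170*t + 6417914514536*t^2 + 65305008750485*t^3 + 189217343252393*t^4 + 179386363702933*t^5

Under M = [[24,13],[23,16]] in GL_2(Z/31), e_{31}(P',Q') = e_{31}(P,Q)^(24*16-13*23 mod 31).
24*16 - 13*23 = 85; reduced mod 31: det = 23, inverse 27.
n = 31 = (11111)_2 (5 bits, wt 5); accumulate f_{31,P'}(Q'+S)/f_{31,P'}(S) along the 4-step ladder.
Miller gives e_{31}(P',Q') = 85830306277616 + 101770299579469*t + 192658336421144*t^2 + 128121266455375*t^3 + 108704179140466*t^4 + 13523258162836*t^5 in F_{243020116953499^6}.
Thus e_{31}(P,Q) = 234857333683148 + 39860504414170*t + 6417914514536*t^2 + 65305008750485*t^3 + 189217343252393*t^4 + 179386363702933*t^5.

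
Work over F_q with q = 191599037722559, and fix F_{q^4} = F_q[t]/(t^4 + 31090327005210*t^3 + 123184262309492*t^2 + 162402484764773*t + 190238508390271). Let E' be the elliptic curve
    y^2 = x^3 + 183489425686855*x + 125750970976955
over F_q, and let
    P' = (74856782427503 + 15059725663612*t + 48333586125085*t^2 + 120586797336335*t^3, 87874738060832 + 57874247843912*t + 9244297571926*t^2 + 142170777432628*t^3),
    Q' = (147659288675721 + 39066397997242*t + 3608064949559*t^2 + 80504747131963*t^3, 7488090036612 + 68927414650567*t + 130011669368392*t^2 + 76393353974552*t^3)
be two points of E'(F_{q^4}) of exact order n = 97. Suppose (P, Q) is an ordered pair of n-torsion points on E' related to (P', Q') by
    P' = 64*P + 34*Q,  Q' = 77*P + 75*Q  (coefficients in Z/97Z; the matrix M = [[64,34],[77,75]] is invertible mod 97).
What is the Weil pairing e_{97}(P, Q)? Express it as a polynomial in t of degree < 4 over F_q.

16150350810861 + 19955445334717*t + 135226581958795*t^2 + 9452830570216*t^3

Alternating bilinearity on E[97] (values in mu_{97} in F_{191599037722559^4}) gives e(P',Q') = e(P,Q)^det(M).
det(M) mod 97 = 48; its inverse in (Z/97)^* is 95 (check: 48*95 mod 97 = 1).
Double-and-add over 1100001: 7-1 doublings, 3-1 additions; each step l_{T,T}/v_{2T} or l_{T,P'}/v at Q'+S for random S.
e_{97}(P',Q') = 70586937956038 + 107510930509937*t + 49097823289321*t^2 + 120381110275346*t^3.
Hence e(P,Q) = 16150350810861 + 19955445334717*t + 135226581958795*t^2 + 9452830570216*t^3 in F_{191599037722559^4}^*.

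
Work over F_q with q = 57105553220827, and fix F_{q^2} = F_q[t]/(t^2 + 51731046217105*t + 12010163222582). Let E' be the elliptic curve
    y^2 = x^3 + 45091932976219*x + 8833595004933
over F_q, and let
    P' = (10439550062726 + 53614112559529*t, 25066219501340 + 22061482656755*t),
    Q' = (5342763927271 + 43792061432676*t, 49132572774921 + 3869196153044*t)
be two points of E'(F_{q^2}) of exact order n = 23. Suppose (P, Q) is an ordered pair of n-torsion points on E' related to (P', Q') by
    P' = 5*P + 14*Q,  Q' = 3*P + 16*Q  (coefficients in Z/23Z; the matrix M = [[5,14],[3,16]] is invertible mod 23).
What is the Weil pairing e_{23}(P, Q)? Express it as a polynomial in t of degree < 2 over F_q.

Since e_{23}(P,P)=e_{23}(Q,Q)=1 and e_{23}(Q,P)=e_{23}(P,Q)^{-1}, expanding e_{23}(5*P + 14*Q,3*P + 16*Q) leaves e(P,Q)^det(M).
5*16 - 14*3 = 38; reduced mod 23: det = 15, inverse 20.
Double-and-add over 10111: 5-1 doublings, 4-1 additions; each step l_{T,T}/v_{2T} or l_{T,P'}/v at Q'+S for random S.
Result: e(P',Q') = 21013947937233 + 35954625642399*t.
Thus e_{23}(P,Q) = 43142798898701 + 51464864836290*t.

43142798898701 + 51464864836290*t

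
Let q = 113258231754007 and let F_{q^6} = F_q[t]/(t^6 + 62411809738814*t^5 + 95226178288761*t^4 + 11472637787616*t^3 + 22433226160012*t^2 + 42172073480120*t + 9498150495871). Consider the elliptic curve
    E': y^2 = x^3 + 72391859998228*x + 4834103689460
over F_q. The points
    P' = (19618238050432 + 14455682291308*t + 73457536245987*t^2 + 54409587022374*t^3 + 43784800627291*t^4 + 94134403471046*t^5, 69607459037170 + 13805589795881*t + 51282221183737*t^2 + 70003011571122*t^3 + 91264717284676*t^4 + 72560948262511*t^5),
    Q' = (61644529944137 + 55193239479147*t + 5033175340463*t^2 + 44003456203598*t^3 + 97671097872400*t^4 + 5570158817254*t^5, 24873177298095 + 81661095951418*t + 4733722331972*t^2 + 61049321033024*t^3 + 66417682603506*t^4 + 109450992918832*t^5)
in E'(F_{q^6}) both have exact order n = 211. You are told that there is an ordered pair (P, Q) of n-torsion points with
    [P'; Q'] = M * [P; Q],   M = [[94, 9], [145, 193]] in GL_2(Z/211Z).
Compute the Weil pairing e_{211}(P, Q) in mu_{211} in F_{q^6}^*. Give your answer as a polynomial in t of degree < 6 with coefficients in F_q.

Alternating bilinearity on E[211] (values in mu_{211} in F_{113258231754007^6}) gives e(P',Q') = e(P,Q)^det(M).
Hence e(P,Q) = e(P',Q')^{157} where 157 = 168^{-1} mod 211.
8-bit Miller (11010011) on E'/F_{113258231754007} with a'=72391859998228, b'=4834103689460: accumulate tangent/chord ratios at Q'+S and P'+S'.
f_P(D_Q)/f_Q(D_P) = 14960597613597 + 70105986112507*t + 51179236453356*t^2 + 65828364644908*t^3 + 13069916744576*t^4 + 25669591250121*t^5.
(14960597613597 + 70105986112507*t + 51179236453356*t^2 + 65828364644908*t^3 + 13069916744576*t^4 + 25669591250121*t^5)^{157} mod (113258231754007,f) = 62881564850544 + 5751223428128*t + 76205594982439*t^2 + 6328449729365*t^3 + 69114802122742*t^4 + 5310929107237*t^5.

62881564850544 + 5751223428128*t + 76205594982439*t^2 + 6328449729365*t^3 + 69114802122742*t^4 + 5310929107237*t^5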